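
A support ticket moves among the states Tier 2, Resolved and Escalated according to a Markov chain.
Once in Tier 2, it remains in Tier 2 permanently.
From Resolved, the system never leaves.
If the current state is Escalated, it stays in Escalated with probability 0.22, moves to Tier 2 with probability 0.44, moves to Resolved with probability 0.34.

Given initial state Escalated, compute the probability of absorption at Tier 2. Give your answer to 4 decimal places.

0.5641

Let h(s) be the probability of absorption at Tier 2 starting from transient state s. Then h(Tier 2) = 1 and h(Resolved) = 0. By first-step analysis:
h(Escalated) = 0.44·1 + 0.34·0 + 0.22·h(Escalated)
Solving: h(Escalated) = 0.5641.
Starting from Escalated, the probability is 0.5641.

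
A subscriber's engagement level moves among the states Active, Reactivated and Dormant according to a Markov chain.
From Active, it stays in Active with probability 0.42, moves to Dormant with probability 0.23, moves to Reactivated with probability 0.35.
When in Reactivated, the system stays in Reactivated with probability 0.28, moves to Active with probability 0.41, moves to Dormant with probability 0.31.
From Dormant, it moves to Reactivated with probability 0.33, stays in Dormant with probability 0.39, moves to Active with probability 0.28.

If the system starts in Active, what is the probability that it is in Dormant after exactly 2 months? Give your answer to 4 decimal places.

Sum over the intermediate state after 1 month:
P = P(Active→Active)·P(Active→Dormant) + P(Active→Reactivated)·P(Reactivated→Dormant) + P(Active→Dormant)·P(Dormant→Dormant)
  = 0.42×0.23 + 0.35×0.31 + 0.23×0.39
  = 0.0966 + 0.1085 + 0.0897 = 0.2948

0.2948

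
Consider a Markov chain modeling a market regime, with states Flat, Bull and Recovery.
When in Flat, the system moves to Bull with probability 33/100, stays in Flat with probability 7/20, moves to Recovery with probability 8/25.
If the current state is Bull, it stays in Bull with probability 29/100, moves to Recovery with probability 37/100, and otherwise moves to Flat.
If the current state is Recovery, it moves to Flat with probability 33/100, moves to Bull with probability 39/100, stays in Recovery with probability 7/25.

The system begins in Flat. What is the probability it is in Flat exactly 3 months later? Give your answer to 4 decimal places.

Propagate the distribution vector 3 months from Flat.
After 0 months: (1.0000, 0.0000, 0.0000)
After 1 month: (0.3500, 0.3300, 0.3200)
After 2 months: (0.3403, 0.3360, 0.3237)
After 3 months: (0.3402, 0.3360, 0.3239)
P(in Flat after 3 months) = 0.3402

0.3402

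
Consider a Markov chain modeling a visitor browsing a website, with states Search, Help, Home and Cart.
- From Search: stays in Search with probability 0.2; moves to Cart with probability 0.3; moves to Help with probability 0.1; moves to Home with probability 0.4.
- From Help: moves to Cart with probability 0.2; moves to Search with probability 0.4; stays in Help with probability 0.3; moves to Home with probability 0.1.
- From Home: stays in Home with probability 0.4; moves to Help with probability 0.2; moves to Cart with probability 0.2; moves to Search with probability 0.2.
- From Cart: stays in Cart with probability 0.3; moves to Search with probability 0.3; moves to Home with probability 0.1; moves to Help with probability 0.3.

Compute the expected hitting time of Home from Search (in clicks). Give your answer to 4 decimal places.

Let t(s) be the expected number of clicks to first reach Home from state s, with t(Home) = 0. Conditioning on the first click:
t(Search) = 1 + 0.2·t(Search) + 0.1·t(Help) + 0.3·t(Cart)
t(Help) = 1 + 0.4·t(Search) + 0.3·t(Help) + 0.2·t(Cart)
t(Cart) = 1 + 0.3·t(Search) + 0.3·t(Help) + 0.3·t(Cart)
Solving: t(Search) = 3.8863, t(Help) = 5.1659, t(Cart) = 5.3081.
Expected clicks from Search to Home: 3.8863.

3.8863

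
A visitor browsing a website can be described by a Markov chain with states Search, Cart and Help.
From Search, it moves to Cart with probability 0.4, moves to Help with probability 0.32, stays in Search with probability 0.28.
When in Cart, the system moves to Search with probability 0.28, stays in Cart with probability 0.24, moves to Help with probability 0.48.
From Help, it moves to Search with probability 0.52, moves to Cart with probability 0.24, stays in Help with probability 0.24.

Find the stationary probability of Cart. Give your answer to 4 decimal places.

0.2979

Let the stationary distribution be π with π = πP and π_1 + π_2 + π_3 = 1.
π_1 = 0.28·π_1 + 0.28·π_2 + 0.52·π_3
π_2 = 0.4·π_1 + 0.24·π_2 + 0.24·π_3
Solving with the normalization constraint gives π = (0.3617, 0.2979, 0.3404).
So the stationary probability of Cart is 0.2979.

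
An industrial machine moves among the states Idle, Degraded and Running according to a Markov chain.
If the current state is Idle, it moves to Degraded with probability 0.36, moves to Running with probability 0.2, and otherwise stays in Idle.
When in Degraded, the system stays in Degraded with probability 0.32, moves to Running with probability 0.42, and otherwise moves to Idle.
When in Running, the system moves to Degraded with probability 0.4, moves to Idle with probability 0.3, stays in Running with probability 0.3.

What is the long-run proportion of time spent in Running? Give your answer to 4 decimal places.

0.3097

Let the stationary distribution be π with π = πP and π_1 + π_2 + π_3 = 1.
π_1 = 0.44·π_1 + 0.26·π_2 + 0.3·π_3
π_2 = 0.36·π_1 + 0.32·π_2 + 0.4·π_3
Solving with the normalization constraint gives π = (0.3322, 0.3581, 0.3097).
So the stationary probability of Running is 0.3097.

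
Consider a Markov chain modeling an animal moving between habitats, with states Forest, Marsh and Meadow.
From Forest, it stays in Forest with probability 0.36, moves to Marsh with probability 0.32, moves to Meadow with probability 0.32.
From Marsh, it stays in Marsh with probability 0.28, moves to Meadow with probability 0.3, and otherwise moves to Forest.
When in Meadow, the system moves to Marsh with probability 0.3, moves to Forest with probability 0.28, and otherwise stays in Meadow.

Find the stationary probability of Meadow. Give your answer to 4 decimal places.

0.3489

Let the stationary distribution be π with π = πP and π_1 + π_2 + π_3 = 1.
π_1 = 0.36·π_1 + 0.42·π_2 + 0.28·π_3
π_2 = 0.32·π_1 + 0.28·π_2 + 0.3·π_3
Solving with the normalization constraint gives π = (0.3501, 0.3010, 0.3489).
So the stationary probability of Meadow is 0.3489.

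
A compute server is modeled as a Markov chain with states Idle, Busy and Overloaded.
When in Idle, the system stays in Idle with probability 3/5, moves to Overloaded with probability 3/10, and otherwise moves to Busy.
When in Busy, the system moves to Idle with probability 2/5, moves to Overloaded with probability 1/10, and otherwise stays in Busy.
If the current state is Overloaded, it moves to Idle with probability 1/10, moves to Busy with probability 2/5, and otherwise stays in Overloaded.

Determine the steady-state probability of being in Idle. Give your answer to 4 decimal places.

0.3889

Let the stationary distribution be π with π = πP and π_1 + π_2 + π_3 = 1.
π_1 = 0.6·π_1 + 0.4·π_2 + 0.1·π_3
π_2 = 0.1·π_1 + 0.5·π_2 + 0.4·π_3
Solving with the normalization constraint gives π = (0.3889, 0.3148, 0.2963).
So the stationary probability of Idle is 0.3889.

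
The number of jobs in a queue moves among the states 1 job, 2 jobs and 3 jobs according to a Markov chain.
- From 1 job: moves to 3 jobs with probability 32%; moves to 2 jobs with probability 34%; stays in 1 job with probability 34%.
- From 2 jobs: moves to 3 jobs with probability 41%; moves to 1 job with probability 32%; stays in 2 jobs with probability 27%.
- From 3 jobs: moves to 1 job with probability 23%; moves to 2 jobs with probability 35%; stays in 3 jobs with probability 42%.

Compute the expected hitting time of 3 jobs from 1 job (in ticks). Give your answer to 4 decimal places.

2.8686

Let t(s) be the expected number of ticks to first reach 3 jobs from state s, with t(3 jobs) = 0. Conditioning on the first tick:
t(1 job) = 1 + 0.34·t(1 job) + 0.34·t(2 jobs)
t(2 jobs) = 1 + 0.32·t(1 job) + 0.27·t(2 jobs)
Solving: t(1 job) = 2.8686, t(2 jobs) = 2.6273.
Expected ticks from 1 job to 3 jobs: 2.8686.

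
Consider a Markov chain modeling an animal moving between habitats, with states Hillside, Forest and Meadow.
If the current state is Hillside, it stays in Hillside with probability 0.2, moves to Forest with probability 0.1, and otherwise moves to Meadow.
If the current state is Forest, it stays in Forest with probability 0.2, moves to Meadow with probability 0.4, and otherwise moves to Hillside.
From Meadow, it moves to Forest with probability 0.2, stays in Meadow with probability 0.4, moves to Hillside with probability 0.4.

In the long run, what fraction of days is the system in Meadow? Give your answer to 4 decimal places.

0.5000

Let the stationary distribution be π with π = πP and π_1 + π_2 + π_3 = 1.
π_1 = 0.2·π_1 + 0.4·π_2 + 0.4·π_3
π_2 = 0.1·π_1 + 0.2·π_2 + 0.2·π_3
Solving with the normalization constraint gives π = (0.3333, 0.1667, 0.5000).
So the stationary probability of Meadow is 0.5000.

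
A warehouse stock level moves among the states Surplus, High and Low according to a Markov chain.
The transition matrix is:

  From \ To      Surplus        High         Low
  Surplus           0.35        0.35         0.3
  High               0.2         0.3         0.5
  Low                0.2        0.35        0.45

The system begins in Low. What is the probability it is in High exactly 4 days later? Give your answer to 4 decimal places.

0.3333

Propagate the distribution vector 4 days from Low.
After 0 days: (0.0000, 0.0000, 1.0000)
After 1 day: (0.2000, 0.3500, 0.4500)
After 2 days: (0.2300, 0.3325, 0.4375)
After 3 days: (0.2345, 0.3334, 0.4321)
After 4 days: (0.2352, 0.3333, 0.4315)
P(in High after 4 days) = 0.3333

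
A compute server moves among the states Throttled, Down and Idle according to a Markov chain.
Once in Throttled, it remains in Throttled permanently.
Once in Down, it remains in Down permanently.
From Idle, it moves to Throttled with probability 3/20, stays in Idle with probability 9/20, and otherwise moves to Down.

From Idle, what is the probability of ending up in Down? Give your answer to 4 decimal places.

Let h(s) be the probability of absorption at Down starting from transient state s. Then h(Down) = 1 and h(Throttled) = 0. By first-step analysis:
h(Idle) = 0.15·0 + 0.4·1 + 0.45·h(Idle)
Solving: h(Idle) = 0.7273.
Starting from Idle, the probability is 0.7273.

0.7273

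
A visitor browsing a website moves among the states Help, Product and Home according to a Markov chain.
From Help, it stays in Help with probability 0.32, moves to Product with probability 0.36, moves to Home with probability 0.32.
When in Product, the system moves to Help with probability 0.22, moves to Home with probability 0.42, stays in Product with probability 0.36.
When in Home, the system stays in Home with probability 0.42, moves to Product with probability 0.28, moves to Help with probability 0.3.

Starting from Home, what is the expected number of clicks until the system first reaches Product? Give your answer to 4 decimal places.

Let t(s) be the expected number of clicks to first reach Product from state s, with t(Product) = 0. Conditioning on the first click:
t(Help) = 1 + 0.32·t(Help) + 0.32·t(Home)
t(Home) = 1 + 0.3·t(Help) + 0.42·t(Home)
Solving: t(Help) = 3.0161, t(Home) = 3.2842.
Expected clicks from Home to Product: 3.2842.

3.2842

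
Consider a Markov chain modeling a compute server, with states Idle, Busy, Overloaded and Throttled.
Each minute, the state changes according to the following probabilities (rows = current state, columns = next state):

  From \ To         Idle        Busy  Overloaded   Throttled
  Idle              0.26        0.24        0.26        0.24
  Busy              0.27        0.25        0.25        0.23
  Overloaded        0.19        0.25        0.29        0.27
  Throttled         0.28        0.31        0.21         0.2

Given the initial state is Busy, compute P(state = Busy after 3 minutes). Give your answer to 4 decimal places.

Propagate the distribution vector 3 minutes from Busy.
After 0 minutes: (0.0000, 1.0000, 0.0000, 0.0000)
After 1 minute: (0.2700, 0.2500, 0.2500, 0.2300)
After 2 minutes: (0.2496, 0.2611, 0.2535, 0.2358)
After 3 minutes: (0.2496, 0.2617, 0.2532, 0.2356)
P(in Busy after 3 minutes) = 0.2617

0.2617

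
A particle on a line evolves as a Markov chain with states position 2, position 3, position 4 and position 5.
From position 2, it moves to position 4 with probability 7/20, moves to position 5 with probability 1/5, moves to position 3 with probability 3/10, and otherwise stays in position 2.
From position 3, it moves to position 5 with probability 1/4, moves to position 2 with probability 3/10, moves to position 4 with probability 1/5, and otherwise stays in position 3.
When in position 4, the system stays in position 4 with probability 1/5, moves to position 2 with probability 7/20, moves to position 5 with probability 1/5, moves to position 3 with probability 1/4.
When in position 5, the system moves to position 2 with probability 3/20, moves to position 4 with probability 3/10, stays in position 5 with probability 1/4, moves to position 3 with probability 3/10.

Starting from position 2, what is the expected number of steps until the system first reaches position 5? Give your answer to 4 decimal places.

Let t(s) be the expected number of steps to first reach position 5 from state s, with t(position 5) = 0. Conditioning on the first step:
t(position 2) = 1 + 0.15·t(position 2) + 0.3·t(position 3) + 0.35·t(position 4)
t(position 3) = 1 + 0.3·t(position 2) + 0.25·t(position 3) + 0.2·t(position 4)
t(position 4) = 1 + 0.35·t(position 2) + 0.25·t(position 3) + 0.2·t(position 4)
Solving: t(position 2) = 4.6806, t(position 3) = 4.4564, t(position 4) = 4.6904.
Expected steps from position 2 to position 5: 4.6806.

4.6806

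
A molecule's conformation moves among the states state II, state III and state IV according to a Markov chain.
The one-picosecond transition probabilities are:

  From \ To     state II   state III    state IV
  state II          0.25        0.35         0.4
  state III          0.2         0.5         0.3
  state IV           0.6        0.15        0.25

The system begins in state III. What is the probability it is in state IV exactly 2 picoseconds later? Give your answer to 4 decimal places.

0.3050

Sum over the intermediate state after 1 picosecond:
P = P(state III→state II)·P(state II→state IV) + P(state III→state III)·P(state III→state IV) + P(state III→state IV)·P(state IV→state IV)
  = 0.2×0.4 + 0.5×0.3 + 0.3×0.25
  = 0.0800 + 0.1500 + 0.0750 = 0.3050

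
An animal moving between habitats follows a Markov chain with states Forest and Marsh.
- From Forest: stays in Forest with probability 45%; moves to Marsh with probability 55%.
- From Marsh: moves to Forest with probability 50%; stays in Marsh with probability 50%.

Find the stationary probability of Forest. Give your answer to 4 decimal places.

Let the stationary distribution be π with π = πP and π_1 + π_2 = 1.
π_1 = 0.45·π_1 + 0.5·π_2
Solving with the normalization constraint gives π = (0.4762, 0.5238).
So the stationary probability of Forest is 0.4762.

0.4762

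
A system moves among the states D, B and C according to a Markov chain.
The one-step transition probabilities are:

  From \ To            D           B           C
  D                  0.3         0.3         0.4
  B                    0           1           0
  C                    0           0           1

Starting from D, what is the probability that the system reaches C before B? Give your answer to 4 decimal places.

0.5714

Let h(s) be the probability of absorption at C starting from transient state s. Then h(C) = 1 and h(B) = 0. By first-step analysis:
h(D) = 0.3·h(D) + 0.3·0 + 0.4·1
Solving: h(D) = 0.5714.
Starting from D, the probability is 0.5714.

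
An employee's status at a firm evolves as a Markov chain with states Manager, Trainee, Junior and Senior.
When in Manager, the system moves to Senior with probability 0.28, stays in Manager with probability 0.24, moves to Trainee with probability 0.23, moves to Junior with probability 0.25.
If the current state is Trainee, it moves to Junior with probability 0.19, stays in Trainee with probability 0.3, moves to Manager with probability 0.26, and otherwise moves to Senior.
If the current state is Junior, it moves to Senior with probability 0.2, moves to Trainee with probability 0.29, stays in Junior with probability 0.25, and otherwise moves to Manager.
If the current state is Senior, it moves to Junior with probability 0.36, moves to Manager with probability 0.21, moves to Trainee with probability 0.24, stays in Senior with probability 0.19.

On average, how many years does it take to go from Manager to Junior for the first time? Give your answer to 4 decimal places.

Let t(s) be the expected number of years to first reach Junior from state s, with t(Junior) = 0. Conditioning on the first year:
t(Manager) = 1 + 0.24·t(Manager) + 0.23·t(Trainee) + 0.28·t(Senior)
t(Trainee) = 1 + 0.26·t(Manager) + 0.3·t(Trainee) + 0.25·t(Senior)
t(Senior) = 1 + 0.21·t(Manager) + 0.24·t(Trainee) + 0.19·t(Senior)
Solving: t(Manager) = 3.8095, t(Trainee) = 4.0676, t(Senior) = 3.4274.
Expected years from Manager to Junior: 3.8095.

3.8095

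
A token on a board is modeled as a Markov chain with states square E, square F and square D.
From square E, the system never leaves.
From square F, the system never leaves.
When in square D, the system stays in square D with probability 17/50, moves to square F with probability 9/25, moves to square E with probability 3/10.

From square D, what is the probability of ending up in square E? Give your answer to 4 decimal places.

Let h(s) be the probability of absorption at square E starting from transient state s. Then h(square E) = 1 and h(square F) = 0. By first-step analysis:
h(square D) = 0.3·1 + 0.36·0 + 0.34·h(square D)
Solving: h(square D) = 0.4545.
Starting from square D, the probability is 0.4545.

0.4545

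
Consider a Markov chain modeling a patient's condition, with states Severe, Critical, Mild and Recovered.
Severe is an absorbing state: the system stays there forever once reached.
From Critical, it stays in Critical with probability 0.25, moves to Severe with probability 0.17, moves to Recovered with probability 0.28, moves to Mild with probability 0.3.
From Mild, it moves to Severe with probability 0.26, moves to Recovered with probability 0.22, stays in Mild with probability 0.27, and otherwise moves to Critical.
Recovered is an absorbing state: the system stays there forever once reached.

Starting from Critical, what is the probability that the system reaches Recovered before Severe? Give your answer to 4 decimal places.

Let h(s) be the probability of absorption at Recovered starting from transient state s. Then h(Recovered) = 1 and h(Severe) = 0. By first-step analysis:
h(Critical) = 0.17·0 + 0.25·h(Critical) + 0.3·h(Mild) + 0.28·1
h(Mild) = 0.26·0 + 0.25·h(Critical) + 0.27·h(Mild) + 0.22·1
Solving: h(Critical) = 0.5723, h(Mild) = 0.4974.
Starting from Critical, the probability is 0.5723.

0.5723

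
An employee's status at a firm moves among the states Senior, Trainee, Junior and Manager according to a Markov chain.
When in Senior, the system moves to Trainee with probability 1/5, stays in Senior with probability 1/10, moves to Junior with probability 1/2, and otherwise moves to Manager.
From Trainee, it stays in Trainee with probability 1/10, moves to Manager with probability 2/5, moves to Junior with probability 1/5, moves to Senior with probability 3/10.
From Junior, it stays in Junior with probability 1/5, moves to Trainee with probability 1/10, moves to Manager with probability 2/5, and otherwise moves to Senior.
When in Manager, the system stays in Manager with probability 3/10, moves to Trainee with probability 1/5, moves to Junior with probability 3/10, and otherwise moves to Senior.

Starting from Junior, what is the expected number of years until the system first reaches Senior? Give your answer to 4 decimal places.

3.7931

Let t(s) be the expected number of years to first reach Senior from state s, with t(Senior) = 0. Conditioning on the first year:
t(Trainee) = 1 + 0.1·t(Trainee) + 0.2·t(Junior) + 0.4·t(Manager)
t(Junior) = 1 + 0.1·t(Trainee) + 0.2·t(Junior) + 0.4·t(Manager)
t(Manager) = 1 + 0.2·t(Trainee) + 0.3·t(Junior) + 0.3·t(Manager)
Solving: t(Trainee) = 3.7931, t(Junior) = 3.7931, t(Manager) = 4.1379.
Expected years from Junior to Senior: 3.7931.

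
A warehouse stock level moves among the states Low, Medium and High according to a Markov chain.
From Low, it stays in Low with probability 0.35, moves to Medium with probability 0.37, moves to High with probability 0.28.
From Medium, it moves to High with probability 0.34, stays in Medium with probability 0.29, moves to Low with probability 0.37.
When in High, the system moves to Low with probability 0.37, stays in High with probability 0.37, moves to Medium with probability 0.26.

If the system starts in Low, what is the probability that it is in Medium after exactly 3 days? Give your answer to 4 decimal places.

0.3092

Propagate the distribution vector 3 days from Low.
After 0 days: (1.0000, 0.0000, 0.0000)
After 1 day: (0.3500, 0.3700, 0.2800)
After 2 days: (0.3630, 0.3096, 0.3274)
After 3 days: (0.3627, 0.3092, 0.3280)
P(in Medium after 3 days) = 0.3092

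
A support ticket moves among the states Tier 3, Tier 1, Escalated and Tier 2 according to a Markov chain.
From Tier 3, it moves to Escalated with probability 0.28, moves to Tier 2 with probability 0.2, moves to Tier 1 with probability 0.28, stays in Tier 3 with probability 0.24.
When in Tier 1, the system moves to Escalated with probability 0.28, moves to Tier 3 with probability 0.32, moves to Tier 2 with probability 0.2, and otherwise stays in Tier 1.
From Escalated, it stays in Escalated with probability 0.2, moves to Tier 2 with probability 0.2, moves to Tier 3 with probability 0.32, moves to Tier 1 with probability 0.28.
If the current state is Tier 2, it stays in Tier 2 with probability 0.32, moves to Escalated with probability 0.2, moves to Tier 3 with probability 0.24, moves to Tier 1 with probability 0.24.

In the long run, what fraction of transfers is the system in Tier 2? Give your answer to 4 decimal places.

Let the stationary distribution be π with π = πP and π_1 + π_2 + π_3 + π_4 = 1.
π_1 = 0.24·π_1 + 0.32·π_2 + 0.32·π_3 + 0.24·π_4
π_2 = 0.28·π_1 + 0.2·π_2 + 0.28·π_3 + 0.24·π_4
π_3 = 0.28·π_1 + 0.28·π_2 + 0.2·π_3 + 0.2·π_4
Solving with the normalization constraint gives π = (0.2795, 0.2508, 0.2424, 0.2273).
So the stationary probability of Tier 2 is 0.2273.

0.2273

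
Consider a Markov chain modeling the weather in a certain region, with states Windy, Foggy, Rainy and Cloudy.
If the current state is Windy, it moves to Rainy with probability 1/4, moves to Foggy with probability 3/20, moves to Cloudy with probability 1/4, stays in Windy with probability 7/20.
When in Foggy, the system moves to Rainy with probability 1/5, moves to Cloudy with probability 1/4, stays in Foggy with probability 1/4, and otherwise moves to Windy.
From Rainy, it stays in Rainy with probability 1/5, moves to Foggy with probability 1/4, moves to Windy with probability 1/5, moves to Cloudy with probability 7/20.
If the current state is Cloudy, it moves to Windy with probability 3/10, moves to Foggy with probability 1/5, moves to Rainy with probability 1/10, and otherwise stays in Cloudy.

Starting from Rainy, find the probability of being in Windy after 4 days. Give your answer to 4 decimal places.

Propagate the distribution vector 4 days from Rainy.
After 0 days: (0.0000, 0.0000, 1.0000, 0.0000)
After 1 day: (0.2000, 0.2500, 0.2000, 0.3500)
After 2 days: (0.2900, 0.2125, 0.1750, 0.3225)
After 3 days: (0.2970, 0.2049, 0.1823, 0.3159)
After 4 days: (0.2966, 0.2045, 0.1833, 0.3156)
P(in Windy after 4 days) = 0.2966

0.2966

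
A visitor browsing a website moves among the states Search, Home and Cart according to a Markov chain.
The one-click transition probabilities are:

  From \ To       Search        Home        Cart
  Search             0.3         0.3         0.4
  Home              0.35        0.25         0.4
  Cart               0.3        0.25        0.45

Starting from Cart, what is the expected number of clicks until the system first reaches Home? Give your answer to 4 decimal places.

3.7736

Let t(s) be the expected number of clicks to first reach Home from state s, with t(Home) = 0. Conditioning on the first click:
t(Search) = 1 + 0.3·t(Search) + 0.4·t(Cart)
t(Cart) = 1 + 0.3·t(Search) + 0.45·t(Cart)
Solving: t(Search) = 3.5849, t(Cart) = 3.7736.
Expected clicks from Cart to Home: 3.7736.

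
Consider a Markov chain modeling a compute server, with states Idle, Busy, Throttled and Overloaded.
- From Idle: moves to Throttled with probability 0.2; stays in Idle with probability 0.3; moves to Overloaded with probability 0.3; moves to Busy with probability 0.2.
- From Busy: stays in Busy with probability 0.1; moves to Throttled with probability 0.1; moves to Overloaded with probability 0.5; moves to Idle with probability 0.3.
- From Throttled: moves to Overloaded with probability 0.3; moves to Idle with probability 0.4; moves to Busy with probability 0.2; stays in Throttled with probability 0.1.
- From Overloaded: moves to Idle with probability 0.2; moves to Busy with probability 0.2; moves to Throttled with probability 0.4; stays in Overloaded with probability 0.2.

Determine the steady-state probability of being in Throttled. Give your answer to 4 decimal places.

Let the stationary distribution be π with π = πP and π_1 + π_2 + π_3 + π_4 = 1.
π_1 = 0.3·π_1 + 0.3·π_2 + 0.4·π_3 + 0.2·π_4
π_2 = 0.2·π_1 + 0.1·π_2 + 0.2·π_3 + 0.2·π_4
π_3 = 0.2·π_1 + 0.1·π_2 + 0.1·π_3 + 0.4·π_4
Solving with the normalization constraint gives π = (0.2915, 0.1818, 0.2209, 0.3058).
So the stationary probability of Throttled is 0.2209.

0.2209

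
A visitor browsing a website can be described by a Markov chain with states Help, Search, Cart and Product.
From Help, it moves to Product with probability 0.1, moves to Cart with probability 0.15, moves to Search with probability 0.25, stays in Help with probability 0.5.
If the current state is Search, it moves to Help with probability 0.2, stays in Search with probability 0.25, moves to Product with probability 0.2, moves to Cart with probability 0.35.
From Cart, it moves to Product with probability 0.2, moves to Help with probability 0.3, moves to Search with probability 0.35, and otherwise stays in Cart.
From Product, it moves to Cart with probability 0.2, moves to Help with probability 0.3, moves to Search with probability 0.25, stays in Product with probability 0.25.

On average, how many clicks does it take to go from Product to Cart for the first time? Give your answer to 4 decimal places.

Let t(s) be the expected number of clicks to first reach Cart from state s, with t(Cart) = 0. Conditioning on the first click:
t(Help) = 1 + 0.5·t(Help) + 0.25·t(Search) + 0.1·t(Product)
t(Search) = 1 + 0.2·t(Help) + 0.25·t(Search) + 0.2·t(Product)
t(Product) = 1 + 0.3·t(Help) + 0.25·t(Search) + 0.25·t(Product)
Solving: t(Help) = 4.8227, t(Search) = 3.8298, t(Product) = 4.5390.
Expected clicks from Product to Cart: 4.5390.

4.5390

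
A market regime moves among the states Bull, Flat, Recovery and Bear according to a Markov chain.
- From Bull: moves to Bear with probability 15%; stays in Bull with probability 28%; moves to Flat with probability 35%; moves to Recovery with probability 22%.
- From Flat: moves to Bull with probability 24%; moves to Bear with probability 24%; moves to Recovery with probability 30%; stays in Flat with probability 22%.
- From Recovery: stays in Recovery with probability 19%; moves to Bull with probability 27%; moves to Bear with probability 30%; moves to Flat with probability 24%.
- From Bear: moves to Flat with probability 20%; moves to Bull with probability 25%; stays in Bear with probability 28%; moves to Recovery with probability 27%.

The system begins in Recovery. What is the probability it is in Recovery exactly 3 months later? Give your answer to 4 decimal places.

Propagate the distribution vector 3 months from Recovery.
After 0 months: (0.0000, 0.0000, 1.0000, 0.0000)
After 1 month: (0.2700, 0.2400, 0.1900, 0.3000)
After 2 months: (0.2595, 0.2529, 0.2485, 0.2391)
After 3 months: (0.2602, 0.2539, 0.2447, 0.2411)
P(in Recovery after 3 months) = 0.2447

0.2447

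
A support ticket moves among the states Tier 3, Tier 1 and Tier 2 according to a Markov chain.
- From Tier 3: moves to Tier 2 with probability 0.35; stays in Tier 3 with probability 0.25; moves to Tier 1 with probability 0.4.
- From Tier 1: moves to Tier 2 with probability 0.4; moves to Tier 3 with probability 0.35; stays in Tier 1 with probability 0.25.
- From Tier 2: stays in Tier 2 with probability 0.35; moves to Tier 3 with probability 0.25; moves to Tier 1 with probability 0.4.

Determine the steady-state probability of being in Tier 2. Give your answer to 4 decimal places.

0.3674

Let the stationary distribution be π with π = πP and π_1 + π_2 + π_3 = 1.
π_1 = 0.25·π_1 + 0.35·π_2 + 0.25·π_3
π_2 = 0.4·π_1 + 0.25·π_2 + 0.4·π_3
Solving with the normalization constraint gives π = (0.2848, 0.3478, 0.3674).
So the stationary probability of Tier 2 is 0.3674.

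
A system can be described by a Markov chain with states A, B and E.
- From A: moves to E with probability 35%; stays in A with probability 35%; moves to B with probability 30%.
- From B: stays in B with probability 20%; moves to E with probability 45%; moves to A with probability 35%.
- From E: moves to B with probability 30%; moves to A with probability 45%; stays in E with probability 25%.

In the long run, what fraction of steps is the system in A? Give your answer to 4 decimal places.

Let the stationary distribution be π with π = πP and π_1 + π_2 + π_3 = 1.
π_1 = 0.35·π_1 + 0.35·π_2 + 0.45·π_3
π_2 = 0.3·π_1 + 0.2·π_2 + 0.3·π_3
Solving with the normalization constraint gives π = (0.3843, 0.2727, 0.3430).
So the stationary probability of A is 0.3843.

0.3843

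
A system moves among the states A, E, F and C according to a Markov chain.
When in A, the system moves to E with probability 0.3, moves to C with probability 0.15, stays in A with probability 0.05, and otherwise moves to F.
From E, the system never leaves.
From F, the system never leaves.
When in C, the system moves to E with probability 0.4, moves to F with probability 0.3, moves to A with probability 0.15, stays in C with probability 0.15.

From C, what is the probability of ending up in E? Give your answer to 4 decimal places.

0.5414

Let h(s) be the probability of absorption at E starting from transient state s. Then h(E) = 1 and h(F) = 0. By first-step analysis:
h(A) = 0.05·h(A) + 0.3·1 + 0.5·0 + 0.15·h(C)
h(C) = 0.15·h(A) + 0.4·1 + 0.3·0 + 0.15·h(C)
Solving: h(A) = 0.4013, h(C) = 0.5414.
Starting from C, the probability is 0.5414.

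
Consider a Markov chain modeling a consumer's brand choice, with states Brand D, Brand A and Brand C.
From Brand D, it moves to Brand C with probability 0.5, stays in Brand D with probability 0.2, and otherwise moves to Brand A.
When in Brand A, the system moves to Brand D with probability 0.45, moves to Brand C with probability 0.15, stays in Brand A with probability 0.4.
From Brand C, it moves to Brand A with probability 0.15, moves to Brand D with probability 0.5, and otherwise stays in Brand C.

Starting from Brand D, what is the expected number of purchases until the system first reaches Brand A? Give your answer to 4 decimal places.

Let t(s) be the expected number of purchases to first reach Brand A from state s, with t(Brand A) = 0. Conditioning on the first purchase:
t(Brand D) = 1 + 0.2·t(Brand D) + 0.5·t(Brand C)
t(Brand C) = 1 + 0.5·t(Brand D) + 0.35·t(Brand C)
Solving: t(Brand D) = 4.2593, t(Brand C) = 4.8148.
Expected purchases from Brand D to Brand A: 4.2593.

4.2593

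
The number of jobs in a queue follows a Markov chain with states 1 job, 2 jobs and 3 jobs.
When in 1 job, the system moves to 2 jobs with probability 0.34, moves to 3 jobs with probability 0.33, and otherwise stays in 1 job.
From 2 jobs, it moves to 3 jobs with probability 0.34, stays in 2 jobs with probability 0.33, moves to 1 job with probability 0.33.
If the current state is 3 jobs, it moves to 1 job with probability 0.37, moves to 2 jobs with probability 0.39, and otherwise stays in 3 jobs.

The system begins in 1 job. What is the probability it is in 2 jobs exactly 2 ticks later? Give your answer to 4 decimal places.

0.3531

Sum over the intermediate state after 1 tick:
P = P(1 job→1 job)·P(1 job→2 jobs) + P(1 job→2 jobs)·P(2 jobs→2 jobs) + P(1 job→3 jobs)·P(3 jobs→2 jobs)
  = 0.33×0.34 + 0.34×0.33 + 0.33×0.39
  = 0.1122 + 0.1122 + 0.1287 = 0.3531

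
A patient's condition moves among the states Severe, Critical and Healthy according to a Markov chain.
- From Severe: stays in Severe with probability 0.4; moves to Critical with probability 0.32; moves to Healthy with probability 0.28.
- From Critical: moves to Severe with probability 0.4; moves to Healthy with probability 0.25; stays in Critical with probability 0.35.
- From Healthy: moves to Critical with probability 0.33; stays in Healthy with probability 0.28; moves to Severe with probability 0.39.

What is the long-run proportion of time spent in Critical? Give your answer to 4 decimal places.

Let the stationary distribution be π with π = πP and π_1 + π_2 + π_3 = 1.
π_1 = 0.4·π_1 + 0.4·π_2 + 0.39·π_3
π_2 = 0.32·π_1 + 0.35·π_2 + 0.33·π_3
Solving with the normalization constraint gives π = (0.3973, 0.3327, 0.2700).
So the stationary probability of Critical is 0.3327.

0.3327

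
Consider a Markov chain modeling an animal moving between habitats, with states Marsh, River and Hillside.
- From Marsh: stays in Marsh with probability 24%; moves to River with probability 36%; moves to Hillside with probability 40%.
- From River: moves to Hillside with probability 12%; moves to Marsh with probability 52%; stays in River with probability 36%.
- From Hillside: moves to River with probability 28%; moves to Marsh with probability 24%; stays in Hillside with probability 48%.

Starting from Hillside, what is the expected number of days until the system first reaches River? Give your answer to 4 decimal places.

Let t(s) be the expected number of days to first reach River from state s, with t(River) = 0. Conditioning on the first day:
t(Marsh) = 1 + 0.24·t(Marsh) + 0.4·t(Hillside)
t(Hillside) = 1 + 0.24·t(Marsh) + 0.48·t(Hillside)
Solving: t(Marsh) = 3.0749, t(Hillside) = 3.3422.
Expected days from Hillside to River: 3.3422.

3.3422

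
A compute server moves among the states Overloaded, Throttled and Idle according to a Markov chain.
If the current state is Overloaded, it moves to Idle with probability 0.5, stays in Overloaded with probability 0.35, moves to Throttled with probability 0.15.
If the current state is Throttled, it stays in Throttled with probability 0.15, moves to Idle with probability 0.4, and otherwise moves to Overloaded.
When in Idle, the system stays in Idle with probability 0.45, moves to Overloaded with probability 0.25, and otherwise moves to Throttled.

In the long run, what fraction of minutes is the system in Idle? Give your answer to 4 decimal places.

Let the stationary distribution be π with π = πP and π_1 + π_2 + π_3 = 1.
π_1 = 0.35·π_1 + 0.45·π_2 + 0.25·π_3
π_2 = 0.15·π_1 + 0.15·π_2 + 0.3·π_3
Solving with the normalization constraint gives π = (0.3263, 0.2183, 0.4554).
So the stationary probability of Idle is 0.4554.

0.4554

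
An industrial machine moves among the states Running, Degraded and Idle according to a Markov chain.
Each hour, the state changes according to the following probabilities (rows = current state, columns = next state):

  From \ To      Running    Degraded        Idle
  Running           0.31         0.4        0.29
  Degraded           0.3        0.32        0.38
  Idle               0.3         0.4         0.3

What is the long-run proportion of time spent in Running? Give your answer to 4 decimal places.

0.3030

Let the stationary distribution be π with π = πP and π_1 + π_2 + π_3 = 1.
π_1 = 0.31·π_1 + 0.3·π_2 + 0.3·π_3
π_2 = 0.4·π_1 + 0.32·π_2 + 0.4·π_3
Solving with the normalization constraint gives π = (0.3030, 0.3704, 0.3266).
So the stationary probability of Running is 0.3030.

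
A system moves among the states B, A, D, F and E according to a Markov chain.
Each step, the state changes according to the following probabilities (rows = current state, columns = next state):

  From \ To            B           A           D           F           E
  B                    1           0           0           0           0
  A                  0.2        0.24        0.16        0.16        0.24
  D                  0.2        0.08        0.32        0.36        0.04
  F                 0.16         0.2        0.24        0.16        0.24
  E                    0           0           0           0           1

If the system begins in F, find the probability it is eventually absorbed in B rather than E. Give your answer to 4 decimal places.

0.4810

Let h(s) be the probability of absorption at B starting from transient state s. Then h(B) = 1 and h(E) = 0. By first-step analysis:
h(A) = 0.2·1 + 0.24·h(A) + 0.16·h(D) + 0.16·h(F) + 0.24·0
h(D) = 0.2·1 + 0.08·h(A) + 0.32·h(D) + 0.36·h(F) + 0.04·0
h(F) = 0.16·1 + 0.2·h(A) + 0.24·h(D) + 0.16·h(F) + 0.24·0
Solving: h(A) = 0.4921, h(D) = 0.6067, h(F) = 0.4810.
Starting from F, the probability is 0.4810.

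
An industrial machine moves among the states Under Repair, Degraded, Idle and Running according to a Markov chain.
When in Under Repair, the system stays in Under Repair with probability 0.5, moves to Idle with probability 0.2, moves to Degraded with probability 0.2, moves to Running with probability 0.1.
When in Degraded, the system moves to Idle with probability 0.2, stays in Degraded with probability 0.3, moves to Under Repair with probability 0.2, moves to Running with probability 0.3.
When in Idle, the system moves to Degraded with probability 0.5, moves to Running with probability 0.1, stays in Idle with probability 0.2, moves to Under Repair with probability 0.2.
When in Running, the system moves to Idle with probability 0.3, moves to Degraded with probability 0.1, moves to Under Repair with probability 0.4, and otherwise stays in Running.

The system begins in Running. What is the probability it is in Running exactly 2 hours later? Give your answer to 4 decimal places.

0.1400

Propagate the distribution vector 2 hours from Running.
After 0 hours: (0.0000, 0.0000, 0.0000, 1.0000)
After 1 hour: (0.4000, 0.1000, 0.3000, 0.2000)
After 2 hours: (0.3600, 0.2800, 0.2200, 0.1400)
P(in Running after 2 hours) = 0.1400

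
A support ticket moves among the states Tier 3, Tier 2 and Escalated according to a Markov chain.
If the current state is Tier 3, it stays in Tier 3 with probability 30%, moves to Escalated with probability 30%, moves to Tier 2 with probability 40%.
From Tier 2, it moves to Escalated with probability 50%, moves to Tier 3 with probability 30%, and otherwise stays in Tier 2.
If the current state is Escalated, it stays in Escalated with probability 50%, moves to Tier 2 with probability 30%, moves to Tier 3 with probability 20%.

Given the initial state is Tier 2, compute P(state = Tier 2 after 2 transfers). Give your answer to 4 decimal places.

Sum over the intermediate state after 1 transfer:
P = P(Tier 2→Tier 3)·P(Tier 3→Tier 2) + P(Tier 2→Tier 2)·P(Tier 2→Tier 2) + P(Tier 2→Escalated)·P(Escalated→Tier 2)
  = 0.3×0.4 + 0.2×0.2 + 0.5×0.3
  = 0.1200 + 0.0400 + 0.1500 = 0.3100

0.3100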